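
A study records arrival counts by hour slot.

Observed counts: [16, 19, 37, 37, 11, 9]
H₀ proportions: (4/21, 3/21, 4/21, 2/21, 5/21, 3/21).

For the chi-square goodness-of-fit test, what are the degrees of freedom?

df = k − 1 = 6 − 1 = 5

degrees of freedom = 5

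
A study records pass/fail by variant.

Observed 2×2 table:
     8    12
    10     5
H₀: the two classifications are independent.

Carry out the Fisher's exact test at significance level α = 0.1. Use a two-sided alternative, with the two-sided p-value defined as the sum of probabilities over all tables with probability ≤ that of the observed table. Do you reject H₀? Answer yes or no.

reject H₀: no

Margins: r₁=20, r₂=15, c₁=18, c₂=17, n=35
p_obs = C(20,8)·C(15,10)/C(35,18); sum pmf over tables with pmf ≤ p_obs
p-value (two-sided) = 0.17558
At α=0.1: p ≥ α → fail to reject H₀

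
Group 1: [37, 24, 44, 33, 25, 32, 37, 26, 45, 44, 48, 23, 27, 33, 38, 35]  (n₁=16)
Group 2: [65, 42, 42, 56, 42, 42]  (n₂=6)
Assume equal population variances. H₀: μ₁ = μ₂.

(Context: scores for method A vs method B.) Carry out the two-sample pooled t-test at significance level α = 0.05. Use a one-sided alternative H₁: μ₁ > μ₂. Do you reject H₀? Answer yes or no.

x̄₁=34.438, s₁=8.041, n₁=16
x̄₂=48.167, s₂=9.968, n₂=6
s_p² = [15·8.041² + 5·9.968²]/20 = 73.3385
SE = √(s_p²·(1/16+1/6)) = 4.0996
t = (34.438−48.167)/4.0996 = -3.3489
df = 20
p-value (one-sided, H₁ greater) = 0.99840
At α=0.05: p ≥ α → fail to reject H₀

reject H₀: no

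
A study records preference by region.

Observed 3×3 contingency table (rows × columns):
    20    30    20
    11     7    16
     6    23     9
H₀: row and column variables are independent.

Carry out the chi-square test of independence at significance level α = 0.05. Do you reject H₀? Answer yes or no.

reject H₀: yes

Row totals [70, 34, 38], col totals [37, 60, 45], n=142
χ² = (20−18.24)²/18.24 + (30−29.58)²/29.58 + (20−22.18)²/22.18 + (11−8.86)²/8.86 + (7−14.37)²/14.37 + (16−10.77)²/10.77 + (6−9.90)²/9.90 + (23−16.06)²/16.06 + (9−12.04)²/12.04 = 12.5279
df = 4
p-value (upper-tail) = 0.01383
At α=0.05: p < α → reject H₀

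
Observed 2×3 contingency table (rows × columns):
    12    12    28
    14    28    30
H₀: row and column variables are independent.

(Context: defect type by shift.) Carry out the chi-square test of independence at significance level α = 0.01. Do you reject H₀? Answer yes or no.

reject H₀: no

Row totals [52, 72], col totals [26, 40, 58], n=124
χ² = (12−10.90)²/10.90 + (12−16.77)²/16.77 + (28−24.32)²/24.32 + (14−15.10)²/15.10 + (28−23.23)²/23.23 + (30−33.68)²/33.68 = 3.4877
df = 2
p-value (upper-tail) = 0.17484
At α=0.01: p ≥ α → fail to reject H₀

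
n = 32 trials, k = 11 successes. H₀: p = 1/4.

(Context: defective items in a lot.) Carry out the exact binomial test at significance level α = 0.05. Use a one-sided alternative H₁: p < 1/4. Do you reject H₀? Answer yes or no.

reject H₀: no

Exact binomial: n=32, k=11, p₀=1/4=0.2500
P(X≤11) from Σ C(n,i)·p₀^i·(1−p₀)^(n−i)
p-value (one-sided, H₁ less) = 0.91957
At α=0.05: p ≥ α → fail to reject H₀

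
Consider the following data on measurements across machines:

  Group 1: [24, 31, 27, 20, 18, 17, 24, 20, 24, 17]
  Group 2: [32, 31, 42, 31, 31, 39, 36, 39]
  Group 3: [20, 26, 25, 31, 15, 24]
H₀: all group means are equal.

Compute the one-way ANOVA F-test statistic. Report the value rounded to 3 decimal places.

test statistic = 18.187

Group means [22.20, 35.12, 23.50], grand mean 26.833
SSB = Σnᵢ(x̄ᵢ−x̄)² = 831.358; SSW = ΣΣ(x−x̄ᵢ)² = 479.975
MSB = 831.358/2 = 415.6792; MSW = 479.975/21 = 22.8560
F = MSB/MSW = 18.1869
df = (2, 21)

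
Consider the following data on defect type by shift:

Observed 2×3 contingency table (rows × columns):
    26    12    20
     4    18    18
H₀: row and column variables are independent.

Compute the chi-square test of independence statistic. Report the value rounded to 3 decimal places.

Row totals [58, 40], col totals [30, 30, 38], n=98
χ² = (26−17.76)²/17.76 + (12−17.76)²/17.76 + (20−22.49)²/22.49 + (4−12.24)²/12.24 + (18−12.24)²/12.24 + (18−15.51)²/15.51 = 14.6259
df = 2

test statistic = 14.626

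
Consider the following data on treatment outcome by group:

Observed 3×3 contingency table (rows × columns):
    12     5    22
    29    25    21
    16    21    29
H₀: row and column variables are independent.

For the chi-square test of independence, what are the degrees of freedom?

degrees of freedom = 4

df = (r−1)(c−1) = (3−1)·(3−1) = 4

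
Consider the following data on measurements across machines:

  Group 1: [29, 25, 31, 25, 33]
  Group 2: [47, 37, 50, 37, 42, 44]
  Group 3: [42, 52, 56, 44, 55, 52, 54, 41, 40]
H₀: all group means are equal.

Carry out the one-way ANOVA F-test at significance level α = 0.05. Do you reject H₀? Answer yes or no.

Group means [28.60, 42.83, 48.44], grand mean 41.800
SSB = Σnᵢ(x̄ᵢ−x̄)² = 1274.944; SSW = ΣΣ(x−x̄ᵢ)² = 534.256
MSB = 1274.944/2 = 637.4722; MSW = 534.256/17 = 31.4268
F = MSB/MSW = 20.2844
df = (2, 17)
p-value (upper-tail) = 0.00003
At α=0.05: p < α → reject H₀

reject H₀: yes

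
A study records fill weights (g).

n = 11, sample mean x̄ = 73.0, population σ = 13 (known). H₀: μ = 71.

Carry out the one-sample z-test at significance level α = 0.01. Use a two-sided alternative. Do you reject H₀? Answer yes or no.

SE = σ/√n = 13/√11 = 3.9196
z = (x̄−μ₀)/SE = (73.0−71)/3.9196 = 0.5102
p-value (two-sided) = 0.60988
At α=0.01: p ≥ α → fail to reject H₀

reject H₀: no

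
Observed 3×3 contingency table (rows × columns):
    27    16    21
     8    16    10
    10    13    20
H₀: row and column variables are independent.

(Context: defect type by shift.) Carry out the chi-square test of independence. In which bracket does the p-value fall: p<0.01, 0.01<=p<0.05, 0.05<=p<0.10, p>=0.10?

Row totals [64, 34, 43], col totals [45, 45, 51], n=141
χ² = (27−20.43)²/20.43 + (16−20.43)²/20.43 + (21−23.15)²/23.15 + (8−10.85)²/10.85 + (16−10.85)²/10.85 + (10−12.30)²/12.30 + (10−13.72)²/13.72 + (13−13.72)²/13.72 + (20−15.55)²/15.55 = 9.2159
df = 4
p-value (upper-tail) = 0.05592
→ bracket: 0.05<=p<0.10

p-value bracket: 0.05<=p<0.10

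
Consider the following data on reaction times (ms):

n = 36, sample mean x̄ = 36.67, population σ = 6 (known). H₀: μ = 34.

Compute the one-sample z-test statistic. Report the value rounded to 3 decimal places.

test statistic = 2.670

SE = σ/√n = 6/√36 = 1.0000
z = (x̄−μ₀)/SE = (36.67−34)/1.0000 = 2.6700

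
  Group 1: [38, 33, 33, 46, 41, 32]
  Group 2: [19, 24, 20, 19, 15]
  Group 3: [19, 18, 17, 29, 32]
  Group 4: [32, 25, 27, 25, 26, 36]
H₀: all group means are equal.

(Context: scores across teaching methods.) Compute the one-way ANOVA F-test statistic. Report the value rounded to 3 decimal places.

Group means [37.17, 19.40, 23.00, 28.50], grand mean 27.545
SSB = Σnᵢ(x̄ᵢ−x̄)² = 995.921; SSW = ΣΣ(x−x̄ᵢ)² = 491.533
MSB = 995.921/3 = 331.9737; MSW = 491.533/18 = 27.3074
F = MSB/MSW = 12.1569
df = (3, 18)

test statistic = 12.157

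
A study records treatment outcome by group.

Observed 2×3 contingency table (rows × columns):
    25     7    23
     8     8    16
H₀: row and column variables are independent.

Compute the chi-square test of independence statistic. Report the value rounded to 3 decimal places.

Row totals [55, 32], col totals [33, 15, 39], n=87
χ² = (25−20.86)²/20.86 + (7−9.48)²/9.48 + (23−24.66)²/24.66 + (8−12.14)²/12.14 + (8−5.52)²/5.52 + (16−14.34)²/14.34 = 4.3008
df = 2

test statistic = 4.301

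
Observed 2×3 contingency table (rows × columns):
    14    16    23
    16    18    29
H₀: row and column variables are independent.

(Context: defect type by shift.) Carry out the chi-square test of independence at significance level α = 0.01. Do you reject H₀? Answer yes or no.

Row totals [53, 63], col totals [30, 34, 52], n=116
χ² = (14−13.71)²/13.71 + (16−15.53)²/15.53 + (23−23.76)²/23.76 + (16−16.29)²/16.29 + (18−18.47)²/18.47 + (29−28.24)²/28.24 = 0.0818
df = 2
p-value (upper-tail) = 0.95991
At α=0.01: p ≥ α → fail to reject H₀

reject H₀: no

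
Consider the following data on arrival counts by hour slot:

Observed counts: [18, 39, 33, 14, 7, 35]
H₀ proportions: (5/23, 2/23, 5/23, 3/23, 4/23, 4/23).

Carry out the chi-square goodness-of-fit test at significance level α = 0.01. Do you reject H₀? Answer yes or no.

reject H₀: yes

n = 146; E_i = n·p_i = [31.74, 12.70, 31.74, 19.04, 25.39, 25.39]
χ² = (18−31.74)²/31.74 + (39−12.70)²/12.70 + (33−31.74)²/31.74 + (14−19.04)²/19.04 + (7−25.39)²/25.39 + (35−25.39)²/25.39 = 78.7909
df = 5
p-value (upper-tail) = 0.00000
At α=0.01: p < α → reject H₀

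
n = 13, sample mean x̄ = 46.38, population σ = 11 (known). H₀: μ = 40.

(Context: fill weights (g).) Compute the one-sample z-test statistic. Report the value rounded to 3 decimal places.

test statistic = 2.091

SE = σ/√n = 11/√13 = 3.0509
z = (x̄−μ₀)/SE = (46.38−40)/3.0509 = 2.0912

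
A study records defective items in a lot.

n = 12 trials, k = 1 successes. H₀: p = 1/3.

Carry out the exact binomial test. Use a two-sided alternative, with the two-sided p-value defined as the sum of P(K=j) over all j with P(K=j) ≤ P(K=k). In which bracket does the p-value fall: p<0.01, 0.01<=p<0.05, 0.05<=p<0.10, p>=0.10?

Exact binomial: n=12, k=1, p₀=1/3=0.3333
P(X=j) = C(n,j)·p₀^j·(1−p₀)^(n−j); p = Σ P(X=j) over j with P(X=j) ≤ P(X=1)
p-value (two-sided) = 0.07271
→ bracket: 0.05<=p<0.10

p-value bracket: 0.05<=p<0.10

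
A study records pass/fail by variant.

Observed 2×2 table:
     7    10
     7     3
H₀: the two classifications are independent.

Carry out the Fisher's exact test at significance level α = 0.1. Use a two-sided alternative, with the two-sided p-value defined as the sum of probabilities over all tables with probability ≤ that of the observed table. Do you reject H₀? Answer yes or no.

reject H₀: no

Margins: r₁=17, r₂=10, c₁=14, c₂=13, n=27
p_obs = C(17,7)·C(10,7)/C(27,14); sum pmf over tables with pmf ≤ p_obs
p-value (two-sided) = 0.23646
At α=0.1: p ≥ α → fail to reject H₀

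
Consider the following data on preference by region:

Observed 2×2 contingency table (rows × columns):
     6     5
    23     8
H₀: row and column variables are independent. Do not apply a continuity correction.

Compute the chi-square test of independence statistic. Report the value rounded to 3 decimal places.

Row totals [11, 31], col totals [29, 13], n=42
χ² = (6−7.60)²/7.60 + (5−3.40)²/3.40 + (23−21.40)²/21.40 + (8−9.60)²/9.60 = 1.4666
df = 1

test statistic = 1.467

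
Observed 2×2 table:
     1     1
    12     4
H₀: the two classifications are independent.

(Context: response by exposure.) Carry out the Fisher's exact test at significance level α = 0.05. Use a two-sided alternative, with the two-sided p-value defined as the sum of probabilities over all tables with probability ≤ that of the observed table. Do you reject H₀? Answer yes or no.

Margins: r₁=2, r₂=16, c₁=13, c₂=5, n=18
p_obs = C(2,1)·C(16,12)/C(18,13); sum pmf over tables with pmf ≤ p_obs
p-value (two-sided) = 0.49020
At α=0.05: p ≥ α → fail to reject H₀

reject H₀: no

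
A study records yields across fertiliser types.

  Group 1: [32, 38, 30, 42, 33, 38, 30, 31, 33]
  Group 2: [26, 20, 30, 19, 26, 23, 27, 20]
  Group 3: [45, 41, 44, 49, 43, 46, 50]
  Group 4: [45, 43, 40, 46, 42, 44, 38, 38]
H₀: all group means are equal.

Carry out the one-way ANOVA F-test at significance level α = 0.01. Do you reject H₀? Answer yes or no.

reject H₀: yes

Group means [34.11, 23.88, 45.43, 42.00], grand mean 36.000
SSB = Σnᵢ(x̄ᵢ−x̄)² = 2118.522; SSW = ΣΣ(x−x̄ᵢ)² = 381.478
MSB = 2118.522/3 = 706.1739; MSW = 381.478/28 = 13.6242
F = MSB/MSW = 51.8322
df = (3, 28)
p-value (upper-tail) = 0.00000
At α=0.01: p < α → reject H₀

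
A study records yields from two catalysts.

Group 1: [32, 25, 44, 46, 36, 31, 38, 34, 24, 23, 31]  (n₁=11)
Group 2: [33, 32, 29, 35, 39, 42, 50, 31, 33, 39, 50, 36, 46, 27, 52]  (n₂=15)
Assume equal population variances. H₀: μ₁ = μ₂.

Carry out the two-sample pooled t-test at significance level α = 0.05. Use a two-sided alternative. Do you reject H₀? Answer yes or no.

x̄₁=33.091, s₁=7.609, n₁=11
x̄₂=38.267, s₂=8.084, n₂=15
s_p² = [10·7.609² + 14·8.084²]/24 = 62.2434
SE = √(s_p²·(1/11+1/15)) = 3.1318
t = (33.091−38.267)/3.1318 = -1.6527
df = 24
p-value (two-sided) = 0.11143
At α=0.05: p ≥ α → fail to reject H₀

reject H₀: no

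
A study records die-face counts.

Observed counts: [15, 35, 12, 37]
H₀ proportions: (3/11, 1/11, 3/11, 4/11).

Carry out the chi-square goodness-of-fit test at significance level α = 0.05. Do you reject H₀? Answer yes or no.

reject H₀: yes

n = 99; E_i = n·p_i = [27.00, 9.00, 27.00, 36.00]
χ² = (15−27.00)²/27.00 + (35−9.00)²/9.00 + (12−27.00)²/27.00 + (37−36.00)²/36.00 = 88.8056
df = 3
p-value (upper-tail) = 0.00000
At α=0.05: p < α → reject H₀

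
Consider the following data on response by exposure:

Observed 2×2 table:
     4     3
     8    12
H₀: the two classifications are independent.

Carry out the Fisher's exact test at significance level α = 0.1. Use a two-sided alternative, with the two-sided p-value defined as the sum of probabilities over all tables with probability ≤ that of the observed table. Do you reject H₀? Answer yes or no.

reject H₀: no

Margins: r₁=7, r₂=20, c₁=12, c₂=15, n=27
p_obs = C(7,4)·C(20,8)/C(27,12); sum pmf over tables with pmf ≤ p_obs
p-value (two-sided) = 0.66184
At α=0.1: p ≥ α → fail to reject H₀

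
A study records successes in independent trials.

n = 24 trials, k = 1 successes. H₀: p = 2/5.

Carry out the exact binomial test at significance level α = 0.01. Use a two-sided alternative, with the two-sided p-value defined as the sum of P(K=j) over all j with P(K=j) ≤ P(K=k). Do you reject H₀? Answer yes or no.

Exact binomial: n=24, k=1, p₀=2/5=0.4000
P(X=j) = C(n,j)·p₀^j·(1−p₀)^(n−j); p = Σ P(X=j) over j with P(X=j) ≤ P(X=1)
p-value (two-sided) = 0.00010
At α=0.01: p < α → reject H₀

reject H₀: yes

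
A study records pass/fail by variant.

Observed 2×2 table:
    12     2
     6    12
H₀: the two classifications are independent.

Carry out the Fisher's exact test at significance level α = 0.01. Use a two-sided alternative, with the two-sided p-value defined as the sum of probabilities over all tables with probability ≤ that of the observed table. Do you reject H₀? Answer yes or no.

reject H₀: yes

Margins: r₁=14, r₂=18, c₁=18, c₂=14, n=32
p_obs = C(14,12)·C(18,6)/C(32,18); sum pmf over tables with pmf ≤ p_obs
p-value (two-sided) = 0.00450
At α=0.01: p < α → reject H₀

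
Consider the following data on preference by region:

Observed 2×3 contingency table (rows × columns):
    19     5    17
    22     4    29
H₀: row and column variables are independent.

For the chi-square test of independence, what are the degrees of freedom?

degrees of freedom = 2

df = (r−1)(c−1) = (2−1)·(3−1) = 2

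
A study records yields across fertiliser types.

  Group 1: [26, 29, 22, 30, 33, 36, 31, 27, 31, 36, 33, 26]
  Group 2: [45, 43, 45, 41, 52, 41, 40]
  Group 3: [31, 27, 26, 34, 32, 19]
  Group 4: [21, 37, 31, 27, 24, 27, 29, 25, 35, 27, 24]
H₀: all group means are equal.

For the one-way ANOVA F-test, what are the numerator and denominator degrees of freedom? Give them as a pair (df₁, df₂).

degrees of freedom = [3, 32]

k = 4 groups, N = 36 total
df = (k−1, N−k) = (4−1, 36−4) = (3, 32)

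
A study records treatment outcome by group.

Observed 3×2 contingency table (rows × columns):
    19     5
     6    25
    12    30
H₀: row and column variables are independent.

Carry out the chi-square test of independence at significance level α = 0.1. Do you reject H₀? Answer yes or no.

Row totals [24, 31, 42], col totals [37, 60], n=97
χ² = (19−9.15)²/9.15 + (5−14.85)²/14.85 + (6−11.82)²/11.82 + (25−19.18)²/19.18 + (12−16.02)²/16.02 + (30−25.98)²/25.98 = 23.3874
df = 2
p-value (upper-tail) = 0.00001
At α=0.1: p < α → reject H₀

reject H₀: yes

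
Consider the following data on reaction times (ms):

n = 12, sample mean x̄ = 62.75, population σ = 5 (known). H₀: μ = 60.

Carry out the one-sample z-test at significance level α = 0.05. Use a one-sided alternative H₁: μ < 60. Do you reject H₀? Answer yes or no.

reject H₀: no

SE = σ/√n = 5/√12 = 1.4434
z = (x̄−μ₀)/SE = (62.75−60)/1.4434 = 1.9053
p-value (one-sided, H₁ less) = 0.97163
At α=0.05: p ≥ α → fail to reject H₀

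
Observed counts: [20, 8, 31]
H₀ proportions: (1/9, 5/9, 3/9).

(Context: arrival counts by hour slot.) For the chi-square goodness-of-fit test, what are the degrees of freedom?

degrees of freedom = 2

df = k − 1 = 3 − 1 = 2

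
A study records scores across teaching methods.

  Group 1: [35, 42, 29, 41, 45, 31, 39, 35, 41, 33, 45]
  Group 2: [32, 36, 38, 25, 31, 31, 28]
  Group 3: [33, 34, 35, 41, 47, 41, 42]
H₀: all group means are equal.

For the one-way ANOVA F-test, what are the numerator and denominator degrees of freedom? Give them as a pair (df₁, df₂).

degrees of freedom = [2, 22]

k = 3 groups, N = 25 total
df = (k−1, N−k) = (3−1, 25−3) = (2, 22)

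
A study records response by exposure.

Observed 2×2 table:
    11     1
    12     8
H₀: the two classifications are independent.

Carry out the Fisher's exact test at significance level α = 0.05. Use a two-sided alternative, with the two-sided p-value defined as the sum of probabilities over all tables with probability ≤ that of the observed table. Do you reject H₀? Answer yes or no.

Margins: r₁=12, r₂=20, c₁=23, c₂=9, n=32
p_obs = C(12,11)·C(20,12)/C(32,23); sum pmf over tables with pmf ≤ p_obs
p-value (two-sided) = 0.10316
At α=0.05: p ≥ α → fail to reject H₀

reject H₀: no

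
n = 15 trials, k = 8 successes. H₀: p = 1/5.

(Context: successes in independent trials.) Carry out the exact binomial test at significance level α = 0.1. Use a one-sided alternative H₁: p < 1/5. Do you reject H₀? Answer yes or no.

Exact binomial: n=15, k=8, p₀=1/5=0.2000
P(X≤8) from Σ C(n,i)·p₀^i·(1−p₀)^(n−i)
p-value (one-sided, H₁ less) = 0.99922
At α=0.1: p ≥ α → fail to reject H₀

reject H₀: no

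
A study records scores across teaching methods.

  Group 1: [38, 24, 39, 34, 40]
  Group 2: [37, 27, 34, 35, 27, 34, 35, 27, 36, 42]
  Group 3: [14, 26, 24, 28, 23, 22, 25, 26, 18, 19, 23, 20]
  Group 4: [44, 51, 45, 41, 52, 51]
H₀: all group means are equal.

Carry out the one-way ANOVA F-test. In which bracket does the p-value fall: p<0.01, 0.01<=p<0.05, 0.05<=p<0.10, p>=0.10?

Group means [35.00, 33.40, 22.33, 47.33], grand mean 32.152
SSB = Σnᵢ(x̄ᵢ−x̄)² = 2595.842; SSW = ΣΣ(x−x̄ᵢ)² = 674.400
MSB = 2595.842/3 = 865.2808; MSW = 674.400/29 = 23.2552
F = MSB/MSW = 37.2081
df = (3, 29)
p-value (upper-tail) = 0.00000
→ bracket: p<0.01

p-value bracket: p<0.01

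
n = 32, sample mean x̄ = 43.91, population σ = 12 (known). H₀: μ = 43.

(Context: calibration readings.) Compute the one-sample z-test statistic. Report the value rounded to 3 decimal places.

test statistic = 0.429

SE = σ/√n = 12/√32 = 2.1213
z = (x̄−μ₀)/SE = (43.91−43)/2.1213 = 0.4290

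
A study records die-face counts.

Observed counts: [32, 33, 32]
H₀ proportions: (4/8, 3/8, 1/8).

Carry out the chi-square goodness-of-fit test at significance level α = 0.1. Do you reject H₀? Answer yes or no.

n = 97; E_i = n·p_i = [48.50, 36.38, 12.12]
χ² = (32−48.50)²/48.50 + (33−36.38)²/36.38 + (32−12.12)²/12.12 = 38.5052
df = 2
p-value (upper-tail) = 0.00000
At α=0.1: p < α → reject H₀

reject H₀: yes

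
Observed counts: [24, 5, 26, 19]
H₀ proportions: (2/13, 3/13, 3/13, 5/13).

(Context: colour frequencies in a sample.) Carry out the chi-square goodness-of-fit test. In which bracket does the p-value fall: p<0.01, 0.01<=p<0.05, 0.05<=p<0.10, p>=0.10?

p-value bracket: p<0.01

n = 74; E_i = n·p_i = [11.38, 17.08, 17.08, 28.46]
χ² = (24−11.38)²/11.38 + (5−17.08)²/17.08 + (26−17.08)²/17.08 + (19−28.46)²/28.46 = 30.3279
df = 3
p-value (upper-tail) = 0.00000
→ bracket: p<0.01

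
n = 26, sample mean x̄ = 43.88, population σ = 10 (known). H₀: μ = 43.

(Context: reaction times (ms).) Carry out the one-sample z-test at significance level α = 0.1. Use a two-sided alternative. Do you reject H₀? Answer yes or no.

reject H₀: no

SE = σ/√n = 10/√26 = 1.9612
z = (x̄−μ₀)/SE = (43.88−43)/1.9612 = 0.4487
p-value (two-sided) = 0.65364
At α=0.1: p ≥ α → fail to reject H₀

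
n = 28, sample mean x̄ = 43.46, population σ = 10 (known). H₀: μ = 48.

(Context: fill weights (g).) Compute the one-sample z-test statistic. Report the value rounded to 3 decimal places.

test statistic = -2.402

SE = σ/√n = 10/√28 = 1.8898
z = (x̄−μ₀)/SE = (43.46−48)/1.8898 = -2.4023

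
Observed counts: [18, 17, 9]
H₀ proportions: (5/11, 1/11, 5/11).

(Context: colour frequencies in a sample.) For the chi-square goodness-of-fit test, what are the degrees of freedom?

df = k − 1 = 3 − 1 = 2

degrees of freedom = 2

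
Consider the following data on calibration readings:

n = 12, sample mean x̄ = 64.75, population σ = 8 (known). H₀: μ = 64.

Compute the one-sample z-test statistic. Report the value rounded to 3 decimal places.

test statistic = 0.325

SE = σ/√n = 8/√12 = 2.3094
z = (x̄−μ₀)/SE = (64.75−64)/2.3094 = 0.3248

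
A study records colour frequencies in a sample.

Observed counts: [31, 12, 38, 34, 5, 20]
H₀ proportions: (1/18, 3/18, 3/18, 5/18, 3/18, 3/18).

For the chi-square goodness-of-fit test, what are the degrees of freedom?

df = k − 1 = 6 − 1 = 5

degrees of freedom = 5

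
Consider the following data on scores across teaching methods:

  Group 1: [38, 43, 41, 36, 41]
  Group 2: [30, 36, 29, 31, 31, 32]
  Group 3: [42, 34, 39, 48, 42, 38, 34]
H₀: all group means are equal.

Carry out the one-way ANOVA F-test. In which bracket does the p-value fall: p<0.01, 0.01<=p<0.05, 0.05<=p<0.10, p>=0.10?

Group means [39.80, 31.50, 39.57], grand mean 36.944
SSB = Σnᵢ(x̄ᵢ−x̄)² = 266.930; SSW = ΣΣ(x−x̄ᵢ)² = 208.014
MSB = 266.930/2 = 133.4651; MSW = 208.014/15 = 13.8676
F = MSB/MSW = 9.6242
df = (2, 15)
p-value (upper-tail) = 0.00205
→ bracket: p<0.01

p-value bracket: p<0.01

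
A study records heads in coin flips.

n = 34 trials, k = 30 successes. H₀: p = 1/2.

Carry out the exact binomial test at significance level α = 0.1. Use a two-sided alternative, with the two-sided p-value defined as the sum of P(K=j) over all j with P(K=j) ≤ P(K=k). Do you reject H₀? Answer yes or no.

Exact binomial: n=34, k=30, p₀=1/2=0.5000
P(X=j) = C(n,j)·p₀^j·(1−p₀)^(n−j); p = Σ P(X=j) over j with P(X=j) ≤ P(X=30)
p-value (two-sided) = 0.00001
At α=0.1: p < α → reject H₀

reject H₀: yes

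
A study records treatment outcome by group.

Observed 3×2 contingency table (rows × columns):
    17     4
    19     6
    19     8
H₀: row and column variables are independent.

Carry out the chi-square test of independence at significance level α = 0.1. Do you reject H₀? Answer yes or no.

reject H₀: no

Row totals [21, 25, 27], col totals [55, 18], n=73
χ² = (17−15.82)²/15.82 + (4−5.18)²/5.18 + (19−18.84)²/18.84 + (6−6.16)²/6.16 + (19−20.34)²/20.34 + (8−6.66)²/6.66 = 0.7209
df = 2
p-value (upper-tail) = 0.69738
At α=0.1: p ≥ α → fail to reject H₀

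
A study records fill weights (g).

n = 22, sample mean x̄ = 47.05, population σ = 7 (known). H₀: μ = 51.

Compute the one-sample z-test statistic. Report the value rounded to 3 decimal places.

test statistic = -2.647

SE = σ/√n = 7/√22 = 1.4924
z = (x̄−μ₀)/SE = (47.05−51)/1.4924 = -2.6467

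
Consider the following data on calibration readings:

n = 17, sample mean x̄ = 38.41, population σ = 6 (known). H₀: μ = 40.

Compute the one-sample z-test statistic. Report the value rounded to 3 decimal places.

test statistic = -1.093

SE = σ/√n = 6/√17 = 1.4552
z = (x̄−μ₀)/SE = (38.41−40)/1.4552 = -1.0926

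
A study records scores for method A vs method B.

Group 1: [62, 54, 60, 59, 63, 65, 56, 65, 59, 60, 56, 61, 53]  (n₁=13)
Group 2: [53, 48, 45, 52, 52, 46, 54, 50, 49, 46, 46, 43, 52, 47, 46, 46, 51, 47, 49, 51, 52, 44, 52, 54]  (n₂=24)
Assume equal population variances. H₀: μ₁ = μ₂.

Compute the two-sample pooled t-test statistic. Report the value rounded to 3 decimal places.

x̄₁=59.462, s₁=3.865, n₁=13
x̄₂=48.958, s₂=3.303, n₂=24
s_p² = [12·3.865² + 23·3.303²]/35 = 12.2911
SE = √(s_p²·(1/13+1/24)) = 1.2073
t = (59.462−48.958)/1.2073 = 8.6997
df = 35

test statistic = 8.700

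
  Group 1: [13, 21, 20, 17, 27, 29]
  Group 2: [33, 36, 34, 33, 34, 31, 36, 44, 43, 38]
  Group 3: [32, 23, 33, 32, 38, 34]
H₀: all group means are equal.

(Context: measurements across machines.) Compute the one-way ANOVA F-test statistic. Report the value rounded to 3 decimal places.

test statistic = 17.297

Group means [21.17, 36.20, 32.00], grand mean 30.955
SSB = Σnᵢ(x̄ᵢ−x̄)² = 856.521; SSW = ΣΣ(x−x̄ᵢ)² = 470.433
MSB = 856.521/2 = 428.2606; MSW = 470.433/19 = 24.7596
F = MSB/MSW = 17.2967
df = (2, 19)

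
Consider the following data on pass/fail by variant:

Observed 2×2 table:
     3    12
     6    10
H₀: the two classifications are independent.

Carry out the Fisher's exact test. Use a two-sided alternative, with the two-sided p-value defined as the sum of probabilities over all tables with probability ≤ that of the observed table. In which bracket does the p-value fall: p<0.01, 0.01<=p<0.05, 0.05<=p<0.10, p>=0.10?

p-value bracket: p>=0.10

Margins: r₁=15, r₂=16, c₁=9, c₂=22, n=31
p_obs = C(15,3)·C(16,6)/C(31,9); sum pmf over tables with pmf ≤ p_obs
p-value (two-sided) = 0.43315
→ bracket: p>=0.10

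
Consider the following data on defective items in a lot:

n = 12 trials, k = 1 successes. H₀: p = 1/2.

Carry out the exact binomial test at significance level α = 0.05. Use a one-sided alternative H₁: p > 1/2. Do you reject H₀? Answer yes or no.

Exact binomial: n=12, k=1, p₀=1/2=0.5000
P(X≥1) from Σ C(n,i)·p₀^i·(1−p₀)^(n−i)
p-value (one-sided, H₁ greater) = 0.99976
At α=0.05: p ≥ α → fail to reject H₀

reject H₀: no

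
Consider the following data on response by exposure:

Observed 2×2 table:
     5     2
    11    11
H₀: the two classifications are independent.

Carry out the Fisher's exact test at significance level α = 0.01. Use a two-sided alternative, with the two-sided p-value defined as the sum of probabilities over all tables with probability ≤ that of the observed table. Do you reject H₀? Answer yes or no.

Margins: r₁=7, r₂=22, c₁=16, c₂=13, n=29
p_obs = C(7,5)·C(22,11)/C(29,16); sum pmf over tables with pmf ≤ p_obs
p-value (two-sided) = 0.40996
At α=0.01: p ≥ α → fail to reject H₀

reject H₀: no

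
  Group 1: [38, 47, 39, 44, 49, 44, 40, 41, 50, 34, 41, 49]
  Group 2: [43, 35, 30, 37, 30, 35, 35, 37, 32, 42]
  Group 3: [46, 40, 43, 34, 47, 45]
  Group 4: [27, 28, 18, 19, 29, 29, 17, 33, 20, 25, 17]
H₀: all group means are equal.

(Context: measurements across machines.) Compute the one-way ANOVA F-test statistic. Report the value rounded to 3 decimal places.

test statistic = 31.889

Group means [43.00, 35.60, 42.50, 23.82], grand mean 35.615
SSB = Σnᵢ(x̄ᵢ−x̄)² = 2469.694; SSW = ΣΣ(x−x̄ᵢ)² = 903.536
MSB = 2469.694/3 = 823.2315; MSW = 903.536/35 = 25.8153
F = MSB/MSW = 31.8893
df = (3, 35)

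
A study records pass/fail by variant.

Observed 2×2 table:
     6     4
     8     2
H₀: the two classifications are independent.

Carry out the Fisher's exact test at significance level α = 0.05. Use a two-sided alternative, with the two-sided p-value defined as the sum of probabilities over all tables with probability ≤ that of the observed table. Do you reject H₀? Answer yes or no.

reject H₀: no

Margins: r₁=10, r₂=10, c₁=14, c₂=6, n=20
p_obs = C(10,6)·C(10,8)/C(20,14); sum pmf over tables with pmf ≤ p_obs
p-value (two-sided) = 0.62848
At α=0.05: p ≥ α → fail to reject H₀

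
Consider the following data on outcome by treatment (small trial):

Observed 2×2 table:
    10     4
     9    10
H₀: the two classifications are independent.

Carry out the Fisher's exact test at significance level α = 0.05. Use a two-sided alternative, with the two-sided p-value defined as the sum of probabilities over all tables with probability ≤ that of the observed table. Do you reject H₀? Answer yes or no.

Margins: r₁=14, r₂=19, c₁=19, c₂=14, n=33
p_obs = C(14,10)·C(19,9)/C(33,19); sum pmf over tables with pmf ≤ p_obs
p-value (two-sided) = 0.28574
At α=0.05: p ≥ α → fail to reject H₀

reject H₀: no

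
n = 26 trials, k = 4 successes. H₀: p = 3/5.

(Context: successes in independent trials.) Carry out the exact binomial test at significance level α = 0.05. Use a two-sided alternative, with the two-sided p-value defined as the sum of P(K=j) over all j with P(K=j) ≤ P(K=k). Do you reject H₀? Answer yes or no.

Exact binomial: n=26, k=4, p₀=3/5=0.6000
P(X=j) = C(n,j)·p₀^j·(1−p₀)^(n−j); p = Σ P(X=j) over j with P(X=j) ≤ P(X=4)
p-value (two-sided) = 0.00001
At α=0.05: p < α → reject H₀

reject H₀: yes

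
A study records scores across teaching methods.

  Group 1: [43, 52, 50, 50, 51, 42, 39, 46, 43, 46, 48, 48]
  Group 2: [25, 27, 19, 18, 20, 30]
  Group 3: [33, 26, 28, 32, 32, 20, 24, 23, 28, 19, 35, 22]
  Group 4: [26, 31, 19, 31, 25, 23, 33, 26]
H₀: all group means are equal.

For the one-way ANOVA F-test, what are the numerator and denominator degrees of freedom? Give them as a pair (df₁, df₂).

degrees of freedom = [3, 34]

k = 4 groups, N = 38 total
df = (k−1, N−k) = (4−1, 38−4) = (3, 34)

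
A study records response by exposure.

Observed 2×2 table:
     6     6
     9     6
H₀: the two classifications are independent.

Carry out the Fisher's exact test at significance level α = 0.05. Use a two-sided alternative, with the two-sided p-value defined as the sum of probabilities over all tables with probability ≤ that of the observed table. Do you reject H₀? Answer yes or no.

Margins: r₁=12, r₂=15, c₁=15, c₂=12, n=27
p_obs = C(12,6)·C(15,9)/C(27,15); sum pmf over tables with pmf ≤ p_obs
p-value (two-sided) = 0.70682
At α=0.05: p ≥ α → fail to reject H₀

reject H₀: no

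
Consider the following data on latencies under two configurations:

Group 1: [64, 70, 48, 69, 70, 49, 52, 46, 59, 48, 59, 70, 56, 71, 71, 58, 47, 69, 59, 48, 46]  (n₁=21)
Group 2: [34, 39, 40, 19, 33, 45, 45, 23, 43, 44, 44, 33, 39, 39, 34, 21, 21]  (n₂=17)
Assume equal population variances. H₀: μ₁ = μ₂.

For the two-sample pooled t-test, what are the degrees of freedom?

degrees of freedom = 36

df = n₁ + n₂ − 2 = 21 + 17 − 2 = 36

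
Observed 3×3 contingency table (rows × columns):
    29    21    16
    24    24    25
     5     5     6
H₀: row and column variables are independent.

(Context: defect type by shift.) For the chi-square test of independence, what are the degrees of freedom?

degrees of freedom = 4

df = (r−1)(c−1) = (3−1)·(3−1) = 4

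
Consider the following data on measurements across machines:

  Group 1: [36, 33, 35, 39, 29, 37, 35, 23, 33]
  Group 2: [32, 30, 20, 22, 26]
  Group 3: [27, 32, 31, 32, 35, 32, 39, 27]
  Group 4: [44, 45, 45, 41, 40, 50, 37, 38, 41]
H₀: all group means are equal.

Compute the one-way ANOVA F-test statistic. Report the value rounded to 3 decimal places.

Group means [33.33, 26.00, 31.88, 42.33], grand mean 34.387
SSB = Σnᵢ(x̄ᵢ−x̄)² = 980.480; SSW = ΣΣ(x−x̄ᵢ)² = 528.875
MSB = 980.480/3 = 326.8266; MSW = 528.875/27 = 19.5880
F = MSB/MSW = 16.6851
df = (3, 27)

test statistic = 16.685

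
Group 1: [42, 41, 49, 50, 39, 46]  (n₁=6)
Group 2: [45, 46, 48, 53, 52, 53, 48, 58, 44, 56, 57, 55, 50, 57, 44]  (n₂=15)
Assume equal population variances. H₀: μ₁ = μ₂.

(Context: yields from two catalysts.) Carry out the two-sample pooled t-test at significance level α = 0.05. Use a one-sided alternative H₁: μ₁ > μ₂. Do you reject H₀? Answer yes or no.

reject H₀: no

x̄₁=44.500, s₁=4.506, n₁=6
x̄₂=51.067, s₂=4.992, n₂=15
s_p² = [5·4.506² + 14·4.992²]/19 = 23.7070
SE = √(s_p²·(1/6+1/15)) = 2.3519
t = (44.500−51.067)/2.3519 = -2.7920
df = 19
p-value (one-sided, H₁ greater) = 0.99419
At α=0.05: p ≥ α → fail to reject H₀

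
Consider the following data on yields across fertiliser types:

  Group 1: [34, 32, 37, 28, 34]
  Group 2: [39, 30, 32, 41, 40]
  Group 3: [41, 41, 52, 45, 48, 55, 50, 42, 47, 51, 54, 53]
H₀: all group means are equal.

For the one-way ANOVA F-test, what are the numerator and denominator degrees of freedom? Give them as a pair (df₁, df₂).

degrees of freedom = [2, 19]

k = 3 groups, N = 22 total
df = (k−1, N−k) = (3−1, 22−3) = (2, 19)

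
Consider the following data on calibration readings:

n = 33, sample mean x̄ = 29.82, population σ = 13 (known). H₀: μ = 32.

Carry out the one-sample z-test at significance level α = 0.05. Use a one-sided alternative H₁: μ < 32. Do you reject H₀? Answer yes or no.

SE = σ/√n = 13/√33 = 2.2630
z = (x̄−μ₀)/SE = (29.82−32)/2.2630 = -0.9633
p-value (one-sided, H₁ less) = 0.16769
At α=0.05: p ≥ α → fail to reject H₀

reject H₀: no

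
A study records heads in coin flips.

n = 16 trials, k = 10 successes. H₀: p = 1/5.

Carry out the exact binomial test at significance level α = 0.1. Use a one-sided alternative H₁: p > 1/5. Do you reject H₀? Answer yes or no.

Exact binomial: n=16, k=10, p₀=1/5=0.2000
P(X≥10) from Σ C(n,i)·p₀^i·(1−p₀)^(n−i)
p-value (one-sided, H₁ greater) = 0.00025
At α=0.1: p < α → reject H₀

reject H₀: yes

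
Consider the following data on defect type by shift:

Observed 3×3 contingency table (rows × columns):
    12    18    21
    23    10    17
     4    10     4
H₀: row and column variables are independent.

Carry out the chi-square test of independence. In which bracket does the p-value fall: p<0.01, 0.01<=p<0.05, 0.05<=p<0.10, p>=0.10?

p-value bracket: 0.01<=p<0.05

Row totals [51, 50, 18], col totals [39, 38, 42], n=119
χ² = (12−16.71)²/16.71 + (18−16.29)²/16.29 + (21−18.00)²/18.00 + (23−16.39)²/16.39 + (10−15.97)²/15.97 + (17−17.65)²/17.65 + (4−5.90)²/5.90 + (10−5.75)²/5.75 + (4−6.35)²/6.35 = 11.5609
df = 4
p-value (upper-tail) = 0.02093
→ bracket: 0.01<=p<0.05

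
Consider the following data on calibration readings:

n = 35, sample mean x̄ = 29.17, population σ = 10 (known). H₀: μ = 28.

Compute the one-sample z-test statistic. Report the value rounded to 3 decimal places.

test statistic = 0.692

SE = σ/√n = 10/√35 = 1.6903
z = (x̄−μ₀)/SE = (29.17−28)/1.6903 = 0.6922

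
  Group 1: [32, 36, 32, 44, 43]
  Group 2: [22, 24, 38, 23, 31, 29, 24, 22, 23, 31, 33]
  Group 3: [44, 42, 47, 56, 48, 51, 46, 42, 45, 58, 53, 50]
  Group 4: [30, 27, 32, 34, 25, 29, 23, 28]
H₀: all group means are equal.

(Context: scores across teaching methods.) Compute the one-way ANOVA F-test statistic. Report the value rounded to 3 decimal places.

Group means [37.40, 27.27, 48.50, 28.50], grand mean 36.028
SSB = Σnᵢ(x̄ᵢ−x̄)² = 3172.590; SSW = ΣΣ(x−x̄ᵢ)² = 818.382
MSB = 3172.590/3 = 1057.5301; MSW = 818.382/32 = 25.5744
F = MSB/MSW = 41.3511
df = (3, 32)

test statistic = 41.351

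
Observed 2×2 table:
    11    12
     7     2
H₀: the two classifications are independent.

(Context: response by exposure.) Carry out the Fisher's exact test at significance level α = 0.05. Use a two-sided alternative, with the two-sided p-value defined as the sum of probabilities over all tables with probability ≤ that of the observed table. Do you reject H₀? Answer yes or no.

Margins: r₁=23, r₂=9, c₁=18, c₂=14, n=32
p_obs = C(23,11)·C(9,7)/C(32,18); sum pmf over tables with pmf ≤ p_obs
p-value (two-sided) = 0.23491
At α=0.05: p ≥ α → fail to reject H₀

reject H₀: no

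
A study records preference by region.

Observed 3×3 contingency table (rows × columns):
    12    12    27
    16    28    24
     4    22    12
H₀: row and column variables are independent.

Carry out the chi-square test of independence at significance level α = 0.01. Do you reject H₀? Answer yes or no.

Row totals [51, 68, 38], col totals [32, 62, 63], n=157
χ² = (12−10.39)²/10.39 + (12−20.14)²/20.14 + (27−20.46)²/20.46 + (16−13.86)²/13.86 + (28−26.85)²/26.85 + (24−27.29)²/27.29 + (4−7.75)²/7.75 + (22−15.01)²/15.01 + (12−15.25)²/15.25 = 12.1623
df = 4
p-value (upper-tail) = 0.01618
At α=0.01: p ≥ α → fail to reject H₀

reject H₀: no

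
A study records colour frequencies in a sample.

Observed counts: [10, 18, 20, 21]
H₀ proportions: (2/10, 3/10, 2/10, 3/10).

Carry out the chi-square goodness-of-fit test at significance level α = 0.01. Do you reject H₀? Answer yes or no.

reject H₀: no

n = 69; E_i = n·p_i = [13.80, 20.70, 13.80, 20.70]
χ² = (10−13.80)²/13.80 + (18−20.70)²/20.70 + (20−13.80)²/13.80 + (21−20.70)²/20.70 = 4.1884
df = 3
p-value (upper-tail) = 0.24183
At α=0.01: p ≥ α → fail to reject H₀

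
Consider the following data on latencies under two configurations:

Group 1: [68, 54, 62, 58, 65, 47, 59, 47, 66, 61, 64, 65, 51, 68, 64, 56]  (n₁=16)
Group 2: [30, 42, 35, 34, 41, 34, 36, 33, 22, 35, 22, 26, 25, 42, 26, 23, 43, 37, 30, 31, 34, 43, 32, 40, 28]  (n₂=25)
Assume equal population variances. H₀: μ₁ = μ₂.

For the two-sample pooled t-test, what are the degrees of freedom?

degrees of freedom = 39

df = n₁ + n₂ − 2 = 16 + 25 − 2 = 39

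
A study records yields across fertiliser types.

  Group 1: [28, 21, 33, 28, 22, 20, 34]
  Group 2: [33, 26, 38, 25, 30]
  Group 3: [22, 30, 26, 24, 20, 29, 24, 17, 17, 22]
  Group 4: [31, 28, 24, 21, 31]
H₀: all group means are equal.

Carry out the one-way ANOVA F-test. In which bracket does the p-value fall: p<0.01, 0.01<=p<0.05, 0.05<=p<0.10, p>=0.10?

Group means [26.57, 30.40, 23.10, 27.00], grand mean 26.074
SSB = Σnᵢ(x̄ᵢ−x̄)² = 188.038; SSW = ΣΣ(x−x̄ᵢ)² = 565.814
MSB = 188.038/3 = 62.6792; MSW = 565.814/23 = 24.6006
F = MSB/MSW = 2.5479
df = (3, 23)
p-value (upper-tail) = 0.08077
→ bracket: 0.05<=p<0.10

p-value bracket: 0.05<=p<0.10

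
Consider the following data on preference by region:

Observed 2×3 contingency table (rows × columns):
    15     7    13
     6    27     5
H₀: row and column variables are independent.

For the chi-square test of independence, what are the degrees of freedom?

df = (r−1)(c−1) = (2−1)·(3−1) = 2

degrees of freedom = 2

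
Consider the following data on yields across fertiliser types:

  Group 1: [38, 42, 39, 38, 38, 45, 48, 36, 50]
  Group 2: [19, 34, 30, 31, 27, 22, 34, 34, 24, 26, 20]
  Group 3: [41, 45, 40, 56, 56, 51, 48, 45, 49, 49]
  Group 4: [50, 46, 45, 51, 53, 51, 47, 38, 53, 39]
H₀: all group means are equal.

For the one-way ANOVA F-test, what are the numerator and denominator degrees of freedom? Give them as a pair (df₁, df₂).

k = 4 groups, N = 40 total
df = (k−1, N−k) = (4−1, 40−4) = (3, 36)

degrees of freedom = [3, 36]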